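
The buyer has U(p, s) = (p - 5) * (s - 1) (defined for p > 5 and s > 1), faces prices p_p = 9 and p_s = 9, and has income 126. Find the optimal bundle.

MU_p = (s−1), MU_s = (p−5).
MRS = (s−1)/(p−5).
Tangency: set MRS = p_p/p_s = 9/9 = 1.
So (s − 1)/(p − 5) = 1, i.e. (s − 1) = (p − 5).
Rewrite the budget in excess-of-subsistence terms: 9·(p − 5) + 9·(s − 1) = 126 − 9·5 − 9·1 = 72.
Substituting, 18·(p − 5) = 72, so p − 5 = 4 and p* = 9.
Then s − 1 = 4, so s* = 5.

p* = 9, s* = 5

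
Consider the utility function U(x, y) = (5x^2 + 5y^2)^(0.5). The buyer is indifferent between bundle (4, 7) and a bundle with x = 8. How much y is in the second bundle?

U depends on (x, y) only through S = 5x^2 + 5y^2, so equal utility means equal S. At (4, 7): S = 325.
With x = 8: 5·8^2 = 320, so 5y^2 = 325 − 320 = 5, i.e. y^2 = 1.
Hence y = √1 = 1.
Check: U(8, 1) = 18.0278.

y = 1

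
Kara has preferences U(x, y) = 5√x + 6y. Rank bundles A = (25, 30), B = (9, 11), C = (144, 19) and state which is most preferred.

Evaluate utility at each bundle:
U(A) = 205.000.
U(B) = 81.000.
U(C) = 174.000.
Highest utility is A, so A ≻ C ≻ B.

Bundle A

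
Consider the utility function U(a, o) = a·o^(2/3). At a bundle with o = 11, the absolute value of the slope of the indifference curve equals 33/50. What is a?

a = 25

MU_a = o^(2/3) and MU_o = 2/3·a·o^(-1/3).
MRS = MU_a/MU_o = (1.5)·o/a.
Substitute o = 11: MRS = 16.5/a. Setting 16.5/a = 33/50 gives a = 16.5/(33/50) = 25.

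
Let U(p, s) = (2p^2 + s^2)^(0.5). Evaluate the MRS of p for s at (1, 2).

For CES with ρ = 2, MRS = (2/1)·(s/p)^(-1).
At (1, 2): MRS = 1.
The indifference curve has slope −1 at this bundle.

MRS = 1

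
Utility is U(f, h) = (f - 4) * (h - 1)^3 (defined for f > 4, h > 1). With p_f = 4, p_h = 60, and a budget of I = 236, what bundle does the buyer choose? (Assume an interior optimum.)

MU_f = (h−1)^3, MU_h = 3·(f−4)·(h−1)^2.
MRS = (1/3)·(h−1)/(f−4).
Tangency: set MRS = p_f/p_h = 4/60 = 1/15.
So (1/3)·(h − 1)/(f − 4) = 1/15, i.e. (h − 1) = 0.2·(f − 4).
Rewrite the budget in excess-of-subsistence terms: 4·(f − 4) + 60·(h − 1) = 236 − 4·4 − 60·1 = 160.
Substituting, 16·(f − 4) = 160, so f − 4 = 10 and f* = 14.
Then h − 1 = 0.2·10 = 2, so h* = 3.

f* = 14, h* = 3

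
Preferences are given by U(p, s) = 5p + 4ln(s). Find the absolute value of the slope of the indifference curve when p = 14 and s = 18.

MU_p = 5, MU_s = 4/s.
MRS = 5 ÷ (4/s).
At (14, 18): MRS = 22.5.
The indifference curve has slope −22.5 at this bundle.

MRS = 22.5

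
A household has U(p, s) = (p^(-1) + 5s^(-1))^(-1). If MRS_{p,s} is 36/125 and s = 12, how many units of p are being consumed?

p = 10

For CES with ρ = -1, MRS = (1/5)·(s/p)^2.
Setting (1/5)·(12/p)^2 = 36/125 gives (12/p)^2 = 36/25, so 12/p = 1.2 and p = 10.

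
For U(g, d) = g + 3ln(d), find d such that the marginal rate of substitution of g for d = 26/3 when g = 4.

d = 26

MU_g = 1, MU_d = 3/d.
MRS = 1 ÷ (3/d).
MRS depends only on d: (1/3)·d = 26/3 ⇒ d = (26/3)/(1/3) = 26.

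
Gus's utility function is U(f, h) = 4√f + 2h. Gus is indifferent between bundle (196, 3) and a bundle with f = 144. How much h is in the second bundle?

h = 7

U(196, 3) = 62.
Set U(144, h) = 62 and solve.
With f = 144: √144 = 12, so 2h = 62 − 4·12 = 14 and h = 7.
Check: U(144, 7) = 62.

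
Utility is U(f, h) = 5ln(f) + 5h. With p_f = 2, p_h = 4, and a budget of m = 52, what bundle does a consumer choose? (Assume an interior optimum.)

f* = 2, h* = 12

MU_f = 5/f, MU_h = 5.
MRS = 5/f ÷ 5.
Tangency: set MRS = p_f/p_h = 2/4 = 0.5.
MRS depends only on f: 1/f = 0.5 ⇒ f* = 1/0.5 = 2.
From the budget, 4·h = 52 − 2·2 = 48, so h* = 12.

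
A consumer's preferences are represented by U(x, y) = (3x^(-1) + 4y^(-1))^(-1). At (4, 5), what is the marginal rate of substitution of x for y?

For CES with ρ = -1, MRS = (3/4)·(y/x)^2.
At (4, 5): MRS = 75/64.
The indifference curve has slope −75/64 at this bundle.

MRS = 75/64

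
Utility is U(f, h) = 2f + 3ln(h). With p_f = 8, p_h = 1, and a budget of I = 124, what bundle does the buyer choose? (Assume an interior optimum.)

MU_f = 2, MU_h = 3/h.
MRS = 2 ÷ (3/h).
Tangency: set MRS = p_f/p_h = 8/1 = 8.
MRS depends only on h: (2/3)·h = 8 ⇒ h* = 8/(2/3) = 12.
From the budget, 8·f = 124 − 1·12 = 112, so f* = 14.

f* = 14, h* = 12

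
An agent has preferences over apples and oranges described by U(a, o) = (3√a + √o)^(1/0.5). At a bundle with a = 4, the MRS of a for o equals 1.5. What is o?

For CES with ρ = 0.5, MRS = (3/1)·√(o/a).
Setting (3/1)·√(o/4) = 1.5 gives √(o/4) = 0.5, so o/4 = 0.25 and o = 1.

o = 1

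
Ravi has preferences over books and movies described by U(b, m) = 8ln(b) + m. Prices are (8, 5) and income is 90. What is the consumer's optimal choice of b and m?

MU_b = 8/b, MU_m = 1.
MRS = 8/b ÷ 1.
Tangency: set MRS = p_b/p_m = 8/5 = 1.6.
MRS depends only on b: 8/b = 1.6 ⇒ b* = 8/1.6 = 5.
From the budget, 5·m = 90 − 8·5 = 50, so m* = 10.

b* = 5, m* = 10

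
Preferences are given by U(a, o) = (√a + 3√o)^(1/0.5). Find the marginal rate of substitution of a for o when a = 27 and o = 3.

MRS = 1/9

For CES with ρ = 0.5, MRS = (1/3)·√(o/a).
At (27, 3): MRS = 1/9.
The indifference curve has slope −1/9 at this bundle.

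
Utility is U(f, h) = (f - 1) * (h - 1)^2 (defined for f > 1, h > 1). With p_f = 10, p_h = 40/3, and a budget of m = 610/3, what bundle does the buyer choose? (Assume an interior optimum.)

f* = 7, h* = 10

MU_f = (h−1)^2, MU_h = 2·(f−1)·(h−1).
MRS = (1/2)·(h−1)/(f−1).
Tangency: set MRS = p_f/p_h = 10/(40/3) = 0.75.
So (1/2)·(h − 1)/(f − 1) = 0.75, i.e. (h − 1) = 1.5·(f − 1).
Rewrite the budget in excess-of-subsistence terms: 10·(f − 1) + (40/3)·(h − 1) = 610/3 − 10·1 − (40/3)·1 = 180.
Substituting, 30·(f − 1) = 180, so f − 1 = 6 and f* = 7.
Then h − 1 = 1.5·6 = 9, so h* = 10.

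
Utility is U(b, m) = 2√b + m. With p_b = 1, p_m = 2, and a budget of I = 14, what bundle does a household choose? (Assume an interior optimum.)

b* = 4, m* = 5

MU_b = 2/(2√b), MU_m = 1.
MRS = 2/(2√b) ÷ 1.
Tangency: set MRS = p_b/p_m = 1/2 = 0.5.
MRS depends only on b: 1/√b = 0.5 ⇒ √b = 1/0.5 = 2 ⇒ b* = 4.
From the budget, 2·m = 14 − 1·4 = 10, so m* = 5.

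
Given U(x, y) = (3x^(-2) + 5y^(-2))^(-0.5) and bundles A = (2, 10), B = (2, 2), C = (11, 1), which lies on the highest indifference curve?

Bundle A

Evaluate utility at each bundle:
U(A) = 1.118.
U(B) = 0.707.
U(C) = 0.446.
Highest utility is A, so A ≻ B ≻ C.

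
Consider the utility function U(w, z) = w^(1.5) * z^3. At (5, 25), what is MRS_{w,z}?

MU_w = 1.5·√w·z^3 and MU_z = 3·w^(1.5)·z^2.
MRS = MU_w/MU_z = (0.5)·z/w.
At (5, 25): MRS = 2.5.
So at (5, 25) the consumer would give up 2.5 units of z for one more unit of w.

MRS = 2.5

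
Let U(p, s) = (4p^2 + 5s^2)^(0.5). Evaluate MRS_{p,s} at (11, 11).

MRS = 0.8

For CES with ρ = 2, MRS = (4/5)·(s/p)^(-1).
At (11, 11): MRS = 0.8.
That is, one extra unit of p is worth 0.8 units of s at the margin.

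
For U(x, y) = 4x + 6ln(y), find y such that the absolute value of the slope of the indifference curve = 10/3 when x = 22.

MU_x = 4, MU_y = 6/y.
MRS = 4 ÷ (6/y).
MRS depends only on y: (2/3)·y = 10/3 ⇒ y = (10/3)/(2/3) = 5.

y = 5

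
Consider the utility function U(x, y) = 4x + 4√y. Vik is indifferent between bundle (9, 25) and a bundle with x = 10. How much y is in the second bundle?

U(9, 25) = 56.
Set U(10, y) = 56 and solve.
With x = 10: 4√y = 56 − 4·10 = 16, so √y = 4 and y = 16.
Check: U(10, 16) = 56.

y = 16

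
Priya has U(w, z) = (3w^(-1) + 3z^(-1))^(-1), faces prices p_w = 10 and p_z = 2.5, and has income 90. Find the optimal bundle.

For CES with ρ = -1, MRS = (z/w)^2.
Tangency: set MRS = p_w/p_z = 10/2.5 = 4.
So (z/w)^2 = 4; taking the square root, z/w = 2, i.e. z = 2·w.
Substitute into the budget 10·w + 2.5·z = 90: 15·w = 90, so w* = 6 and z* = 2·6 = 12.

w* = 6, z* = 12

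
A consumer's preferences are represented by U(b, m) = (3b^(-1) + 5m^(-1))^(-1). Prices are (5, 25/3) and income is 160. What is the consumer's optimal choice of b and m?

For CES with ρ = -1, MRS = (3/5)·(m/b)^2.
Tangency: set MRS = p_b/p_m = 5/(25/3) = 0.6.
So (m/b)^2 = 1; taking the square root, m/b = 1, i.e. m = b.
Substitute into the budget 5·b + (25/3)·m = 160: (40/3)·b = 160, so b* = 12 and m* = 12.

b* = 12, m* = 12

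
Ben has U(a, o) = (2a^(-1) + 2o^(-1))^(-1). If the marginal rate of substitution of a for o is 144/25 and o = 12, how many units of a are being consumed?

a = 5

For CES with ρ = -1, MRS = (o/a)^2.
Setting (12/a)^2 = 144/25 gives 12/a = 2.4 and a = 5.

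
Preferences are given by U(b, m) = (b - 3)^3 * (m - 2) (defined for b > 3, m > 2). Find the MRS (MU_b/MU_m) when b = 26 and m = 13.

MU_b = 3·(b−3)^2·(m−2), MU_m = (b−3)^3.
MRS = (3/1)·(m−2)/(b−3).
At (26, 13): MRS = 33/23.
So at (26, 13) the consumer would give up 33/23 units of m for one more unit of b.

MRS = 33/23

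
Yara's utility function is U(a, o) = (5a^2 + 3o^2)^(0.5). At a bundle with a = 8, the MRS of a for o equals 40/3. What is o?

o = 1

For CES with ρ = 2, MRS = (5/3)·(o/a)^(-1).
Setting (5/3)·(o/8)^(-1) = 40/3 gives (o/8)^(-1) = 8, so o/8 = 0.125 and o = 1.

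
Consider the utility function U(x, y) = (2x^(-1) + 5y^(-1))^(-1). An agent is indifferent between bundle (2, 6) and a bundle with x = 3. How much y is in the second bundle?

y = 30/7

U depends on (x, y) only through S = 2x^(-1) + 5y^(-1), so equal utility means equal S. At (2, 6): S = 11/6.
With x = 3: 2·3^(-1) = 2/3, so 5y^(-1) = 11/6 − 2/3 = 7/6, i.e. y^(-1) = 7/30.
Hence y = 1/(7/30) = 30/7.
Check: U(3, 30/7) = 0.5455.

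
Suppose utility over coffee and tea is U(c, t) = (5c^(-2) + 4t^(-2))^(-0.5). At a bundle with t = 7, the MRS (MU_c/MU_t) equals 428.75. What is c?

For CES with ρ = -2, MRS = (5/4)·(t/c)^3.
Setting (5/4)·(7/c)^3 = 428.75 gives (7/c)^3 = 343, so 7/c = 7 and c = 1.

c = 1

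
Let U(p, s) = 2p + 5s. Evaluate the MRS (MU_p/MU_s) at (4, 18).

MU_p = 2, MU_s = 5, so MRS = 2/5 = 0.4 at every bundle.
At (4, 18): MRS = 0.4.
So at (4, 18) the consumer would give up 0.4 units of s for one more unit of p.

MRS = 0.4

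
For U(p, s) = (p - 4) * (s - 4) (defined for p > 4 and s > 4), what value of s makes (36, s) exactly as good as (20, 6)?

s = 5

U(20, 6) = 32.
Set U(36, s) = 32 and solve.
With p = 36: (36 − 4) = 32, so (s − 4) = 32/32 = 1.
So s = 4 + 1 = 5.
Check: U(36, 5) = 32.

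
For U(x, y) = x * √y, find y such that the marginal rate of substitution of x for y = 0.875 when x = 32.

MU_x = √y and MU_y = 0.5·x·y^(-0.5).
MRS = MU_x/MU_y = (2)·y/x.
Substitute x = 32: MRS = y/16. Setting y/16 = 0.875 gives y = 0.875·16 = 14.

y = 14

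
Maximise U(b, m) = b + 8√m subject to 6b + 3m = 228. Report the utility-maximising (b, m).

b* = 6, m* = 64

MU_b = 1, MU_m = 8/(2√m).
MRS = 1 ÷ (8/(2√m)).
Tangency: set MRS = p_b/p_m = 6/3 = 2.
MRS depends only on m: 0.25·√m = 2 ⇒ √m = 2/0.25 = 8 ⇒ m* = 64.
From the budget, 6·b = 228 − 3·64 = 36, so b* = 6.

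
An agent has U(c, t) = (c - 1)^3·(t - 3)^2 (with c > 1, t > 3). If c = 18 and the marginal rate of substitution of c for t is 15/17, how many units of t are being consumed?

MU_c = 3·(c−1)^2·(t−3)^2, MU_t = 2·(c−1)^3·(t−3).
MRS = (3/2)·(t−3)/(c−1).
Substitute c = 18: MRS = (t − 3)/(34/3). Setting this equal to 15/17 gives t − 3 = (15/17)·(34/3) = 10, so t = 13.

t = 13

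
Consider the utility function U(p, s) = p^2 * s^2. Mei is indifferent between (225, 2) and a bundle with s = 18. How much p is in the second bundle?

p = 25

U(225, 2) = 202500.
Set U(p, 18) = 202500 and solve.
With s = 18: 18^2 = 324, so p^2 = 202500/324 = 625; taking the square root, p = 25.
Check: U(25, 18) = 202500.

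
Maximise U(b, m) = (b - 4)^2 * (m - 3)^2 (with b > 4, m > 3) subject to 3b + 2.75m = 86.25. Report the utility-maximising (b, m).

MU_b = 2·(b−4)·(m−3)^2, MU_m = 2·(b−4)^2·(m−3).
MRS = (m−3)/(b−4).
Tangency: set MRS = p_b/p_m = 3/2.75 = 12/11.
So (m − 3)/(b − 4) = 12/11, i.e. (m − 3) = (12/11)·(b − 4).
Rewrite the budget in excess-of-subsistence terms: 3·(b − 4) + 2.75·(m − 3) = 86.25 − 3·4 − 2.75·3 = 66.
Substituting, 6·(b − 4) = 66, so b − 4 = 11 and b* = 15.
Then m − 3 = (12/11)·11 = 12, so m* = 15.

b* = 15, m* = 15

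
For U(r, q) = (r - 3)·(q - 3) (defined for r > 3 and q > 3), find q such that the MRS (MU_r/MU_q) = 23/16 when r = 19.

MU_r = (q−3), MU_q = (r−3).
MRS = (q−3)/(r−3).
Substitute r = 19: MRS = (q − 3)/16. Setting this equal to 23/16 gives q − 3 = (23/16)·16 = 23, so q = 26.

q = 26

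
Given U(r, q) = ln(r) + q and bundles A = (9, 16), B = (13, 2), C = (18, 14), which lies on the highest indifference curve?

Bundle A

Evaluate utility at each bundle:
U(A) = 18.197.
U(B) = 4.565.
U(C) = 16.890.
Highest utility is A, so A ≻ C ≻ B.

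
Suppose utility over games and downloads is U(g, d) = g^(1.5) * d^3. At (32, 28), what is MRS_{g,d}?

MU_g = 1.5·√g·d^3 and MU_d = 3·g^(1.5)·d^2.
MRS = MU_g/MU_d = (0.5)·d/g.
At (32, 28): MRS = 7/16.
That is, one extra unit of g is worth 7/16 units of d at the margin.

MRS = 7/16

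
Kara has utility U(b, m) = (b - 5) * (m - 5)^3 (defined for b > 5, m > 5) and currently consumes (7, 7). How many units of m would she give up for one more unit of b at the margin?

MU_b = (m−5)^3, MU_m = 3·(b−5)·(m−5)^2.
MRS = (1/3)·(m−5)/(b−5).
At (7, 7): MRS = 1/3.
So at (7, 7) the consumer would give up 1/3 units of m for one more unit of b.

MRS = 1/3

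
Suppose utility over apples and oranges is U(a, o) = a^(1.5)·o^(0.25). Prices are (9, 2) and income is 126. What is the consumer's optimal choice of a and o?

MU_a = 1.5·√a·o^(0.25) and MU_o = 0.25·a^(1.5)·o^(-0.75).
MRS = MU_a/MU_o = (6)·o/a.
Tangency: set MRS = p_a/p_o = 9/2 = 4.5.
So (6)·o/a = 4.5, i.e. o = 0.75·a.
Substitute into the budget 9·a + 2·o = 126: 10.5·a = 126, so a* = 12.
Then o* = 0.75·12 = 9.

a* = 12, o* = 9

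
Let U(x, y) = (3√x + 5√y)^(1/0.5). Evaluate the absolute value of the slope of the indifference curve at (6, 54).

For CES with ρ = 0.5, MRS = (3/5)·√(y/x).
At (6, 54): MRS = 1.8.
So at (6, 54) the consumer would give up 1.8 units of y for one more unit of x.

MRS = 1.8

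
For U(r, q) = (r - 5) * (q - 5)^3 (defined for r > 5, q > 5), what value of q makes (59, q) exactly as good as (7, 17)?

U(7, 17) = 3456.
Set U(59, q) = 3456 and solve.
With r = 59: (59 − 5) = 54, so (q − 5)^3 = 3456/54 = 64.
Taking the cube root (with q > 5): q − 5 = 4, so q = 9.
Check: U(59, 9) = 3456.

q = 9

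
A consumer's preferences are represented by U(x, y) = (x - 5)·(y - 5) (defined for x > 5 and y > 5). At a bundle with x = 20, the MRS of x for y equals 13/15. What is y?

MU_x = (y−5), MU_y = (x−5).
MRS = (y−5)/(x−5).
Substitute x = 20: MRS = (y − 5)/15. Setting this equal to 13/15 gives y − 5 = (13/15)·15 = 13, so y = 18.

y = 18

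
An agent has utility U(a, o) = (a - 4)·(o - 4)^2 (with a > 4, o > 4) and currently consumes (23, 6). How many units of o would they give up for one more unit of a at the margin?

MU_a = (o−4)^2, MU_o = 2·(a−4)·(o−4).
MRS = (1/2)·(o−4)/(a−4).
At (23, 6): MRS = 1/19.
That is, one extra unit of a is worth 1/19 units of o at the margin.

MRS = 1/19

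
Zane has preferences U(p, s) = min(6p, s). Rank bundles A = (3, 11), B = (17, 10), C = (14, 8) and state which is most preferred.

Evaluate utility at each bundle:
U(A) = 11.
U(B) = 10.
U(C) = 8.
Highest utility is A, so A ≻ B ≻ C.

Bundle A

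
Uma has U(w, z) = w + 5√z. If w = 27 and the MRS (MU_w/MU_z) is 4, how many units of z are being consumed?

MU_w = 1, MU_z = 5/(2√z).
MRS = 1 ÷ (5/(2√z)).
MRS depends only on z: 0.4·√z = 4 ⇒ √z = 4/0.4 = 10 ⇒ z = 100.

z = 100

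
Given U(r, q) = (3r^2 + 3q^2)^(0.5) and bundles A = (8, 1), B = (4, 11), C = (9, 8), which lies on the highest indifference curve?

Evaluate utility at each bundle:
U(A) = 13.964.
U(B) = 20.273.
U(C) = 20.857.
Highest utility is C, so C ≻ B ≻ A.

Bundle C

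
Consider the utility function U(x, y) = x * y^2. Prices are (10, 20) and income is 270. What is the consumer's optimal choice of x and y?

x* = 9, y* = 9

MU_x = y^2 and MU_y = 2·x·y.
MRS = MU_x/MU_y = (1/2)·y/x.
Tangency: set MRS = p_x/p_y = 10/20 = 0.5.
So (1/2)·y/x = 0.5, i.e. y = x.
Substitute into the budget 10·x + 20·y = 270: 30·x = 270, so x* = 9.
Then y* = 9.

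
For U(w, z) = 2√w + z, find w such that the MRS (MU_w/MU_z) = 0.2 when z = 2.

MU_w = 2/(2√w), MU_z = 1.
MRS = 2/(2√w) ÷ 1.
MRS depends only on w: 1/√w = 0.2 ⇒ √w = 1/0.2 = 5 ⇒ w = 25.

w = 25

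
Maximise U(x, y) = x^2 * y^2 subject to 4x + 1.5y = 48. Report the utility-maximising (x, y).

MU_x = 2·x·y^2 and MU_y = 2·x^2·y.
MRS = MU_x/MU_y = y/x.
Tangency: set MRS = p_x/p_y = 4/1.5 = 8/3.
So y/x = 8/3, i.e. y = (8/3)·x.
Substitute into the budget 4·x + 1.5·y = 48: 8·x = 48, so x* = 6.
Then y* = (8/3)·6 = 16.

x* = 6, y* = 16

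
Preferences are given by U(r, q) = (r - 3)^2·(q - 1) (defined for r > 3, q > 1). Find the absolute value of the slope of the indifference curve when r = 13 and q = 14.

MRS = 2.6

MU_r = 2·(r−3)·(q−1), MU_q = (r−3)^2.
MRS = (2/1)·(q−1)/(r−3).
At (13, 14): MRS = 2.6.
That is, one extra unit of r is worth 2.6 units of q at the margin.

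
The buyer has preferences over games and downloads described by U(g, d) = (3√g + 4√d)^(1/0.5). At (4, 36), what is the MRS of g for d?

MRS = 2.25

For CES with ρ = 0.5, MRS = (3/4)·√(d/g).
At (4, 36): MRS = 2.25.
So at (4, 36) the consumer would give up 2.25 units of d for one more unit of g.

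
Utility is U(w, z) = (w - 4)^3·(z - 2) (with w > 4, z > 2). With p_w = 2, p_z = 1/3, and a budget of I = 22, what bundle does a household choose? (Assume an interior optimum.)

w* = 9, z* = 12

MU_w = 3·(w−4)^2·(z−2), MU_z = (w−4)^3.
MRS = (3/1)·(z−2)/(w−4).
Tangency: set MRS = p_w/p_z = 2/(1/3) = 6.
So (3/1)·(z − 2)/(w − 4) = 6, i.e. (z − 2) = 2·(w − 4).
Rewrite the budget in excess-of-subsistence terms: 2·(w − 4) + (1/3)·(z − 2) = 22 − 2·4 − (1/3)·2 = 40/3.
Substituting, (8/3)·(w − 4) = 40/3, so w − 4 = 5 and w* = 9.
Then z − 2 = 2·5 = 10, so z* = 12.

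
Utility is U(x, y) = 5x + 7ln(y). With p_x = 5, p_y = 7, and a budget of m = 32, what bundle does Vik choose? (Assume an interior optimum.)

MU_x = 5, MU_y = 7/y.
MRS = 5 ÷ (7/y).
Tangency: set MRS = p_x/p_y = 5/7.
MRS depends only on y: (5/7)·y = 5/7 ⇒ y* = (5/7)/(5/7) = 1.
From the budget, 5·x = 32 − 7·1 = 25, so x* = 5.

x* = 5, y* = 1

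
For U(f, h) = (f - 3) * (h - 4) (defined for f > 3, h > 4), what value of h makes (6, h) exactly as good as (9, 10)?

U(9, 10) = 36.
Set U(6, h) = 36 and solve.
With f = 6: (6 − 3) = 3, so (h − 4) = 36/3 = 12.
So h = 4 + 12 = 16.
Check: U(6, 16) = 36.

h = 16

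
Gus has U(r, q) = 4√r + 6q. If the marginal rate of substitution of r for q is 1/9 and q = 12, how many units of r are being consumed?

r = 9

MU_r = 4/(2√r), MU_q = 6.
MRS = 4/(2√r) ÷ 6.
MRS depends only on r: (1/3)/√r = 1/9 ⇒ √r = (1/3)/(1/9) = 3 ⇒ r = 9.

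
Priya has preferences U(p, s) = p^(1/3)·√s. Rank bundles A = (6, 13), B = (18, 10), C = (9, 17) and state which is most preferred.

Bundle C

Evaluate utility at each bundle:
U(A) = 6.552.
U(B) = 8.288.
U(C) = 8.576.
Highest utility is C, so C ≻ B ≻ A.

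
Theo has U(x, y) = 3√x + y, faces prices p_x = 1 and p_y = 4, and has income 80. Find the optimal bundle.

MU_x = 3/(2√x), MU_y = 1.
MRS = 3/(2√x) ÷ 1.
Tangency: set MRS = p_x/p_y = 1/4 = 0.25.
MRS depends only on x: 1.5/√x = 0.25 ⇒ √x = 1.5/0.25 = 6 ⇒ x* = 36.
From the budget, 4·y = 80 − 1·36 = 44, so y* = 11.

x* = 36, y* = 11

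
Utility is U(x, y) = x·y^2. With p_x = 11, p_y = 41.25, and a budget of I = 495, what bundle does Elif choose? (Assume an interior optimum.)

x* = 15, y* = 8

MU_x = y^2 and MU_y = 2·x·y.
MRS = MU_x/MU_y = (1/2)·y/x.
Tangency: set MRS = p_x/p_y = 11/41.25 = 4/15.
So (1/2)·y/x = 4/15, i.e. y = (8/15)·x.
Substitute into the budget 11·x + 41.25·y = 495: 33·x = 495, so x* = 15.
Then y* = (8/15)·15 = 8.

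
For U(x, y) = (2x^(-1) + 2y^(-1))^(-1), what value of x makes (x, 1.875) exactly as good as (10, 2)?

U depends on (x, y) only through S = 2x^(-1) + 2y^(-1), so equal utility means equal S. At (10, 2): S = 1.2.
With y = 1.875: 2·1.875^(-1) = 16/15, so 2x^(-1) = 1.2 − 16/15 = 2/15, i.e. x^(-1) = 1/15.
Hence x = 1/(1/15) = 15.
Check: U(15, 1.875) = 0.8333.

x = 15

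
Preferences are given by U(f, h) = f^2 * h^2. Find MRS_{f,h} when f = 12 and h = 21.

MU_f = 2·f·h^2 and MU_h = 2·f^2·h.
MRS = MU_f/MU_h = h/f.
At (12, 21): MRS = 1.75.
That is, one extra unit of f is worth 1.75 units of h at the margin.

MRS = 1.75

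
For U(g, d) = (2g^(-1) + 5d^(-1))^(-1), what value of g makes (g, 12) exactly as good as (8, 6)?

U depends on (g, d) only through S = 2g^(-1) + 5d^(-1), so equal utility means equal S. At (8, 6): S = 13/12.
With d = 12: 5·12^(-1) = 5/12, so 2g^(-1) = 13/12 − 5/12 = 2/3, i.e. g^(-1) = 1/3.
Hence g = 1/(1/3) = 3.
Check: U(3, 12) = 0.9231.

g = 3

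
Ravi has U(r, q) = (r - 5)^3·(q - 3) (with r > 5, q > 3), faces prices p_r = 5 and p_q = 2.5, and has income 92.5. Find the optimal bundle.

MU_r = 3·(r−5)^2·(q−3), MU_q = (r−5)^3.
MRS = (3/1)·(q−3)/(r−5).
Tangency: set MRS = p_r/p_q = 5/2.5 = 2.
So (3/1)·(q − 3)/(r − 5) = 2, i.e. (q − 3) = (2/3)·(r − 5).
Rewrite the budget in excess-of-subsistence terms: 5·(r − 5) + 2.5·(q − 3) = 92.5 − 5·5 − 2.5·3 = 60.
Substituting, (20/3)·(r − 5) = 60, so r − 5 = 9 and r* = 14.
Then q − 3 = (2/3)·9 = 6, so q* = 9.

r* = 14, q* = 9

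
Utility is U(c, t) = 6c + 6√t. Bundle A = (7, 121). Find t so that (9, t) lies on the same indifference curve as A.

U(7, 121) = 108.
Set U(9, t) = 108 and solve.
With c = 9: 6√t = 108 − 6·9 = 54, so √t = 9 and t = 81.
Check: U(9, 81) = 108.

t = 81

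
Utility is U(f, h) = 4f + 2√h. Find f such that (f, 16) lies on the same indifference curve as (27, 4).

f = 26

U(27, 4) = 112.
Set U(f, 16) = 112 and solve.
With h = 16: √16 = 4, so 4f = 112 − 2·4 = 104 and f = 26.
Check: U(26, 16) = 112.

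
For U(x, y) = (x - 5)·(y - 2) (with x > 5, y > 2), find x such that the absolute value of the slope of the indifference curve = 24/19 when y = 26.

x = 24

MU_x = (y−2), MU_y = (x−5).
MRS = (y−2)/(x−5).
Substitute y = 26: MRS = 24/(x − 5). Setting this equal to 24/19 gives x − 5 = 24/(24/19) = 19, so x = 24.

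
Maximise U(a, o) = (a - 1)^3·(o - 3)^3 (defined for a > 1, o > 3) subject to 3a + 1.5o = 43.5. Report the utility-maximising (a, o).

MU_a = 3·(a−1)^2·(o−3)^3, MU_o = 3·(a−1)^3·(o−3)^2.
MRS = (o−3)/(a−1).
Tangency: set MRS = p_a/p_o = 3/1.5 = 2.
So (o − 3)/(a − 1) = 2, i.e. (o − 3) = 2·(a − 1).
Rewrite the budget in excess-of-subsistence terms: 3·(a − 1) + 1.5·(o − 3) = 43.5 − 3·1 − 1.5·3 = 36.
Substituting, 6·(a − 1) = 36, so a − 1 = 6 and a* = 7.
Then o − 3 = 2·6 = 12, so o* = 15.

a* = 7, o* = 15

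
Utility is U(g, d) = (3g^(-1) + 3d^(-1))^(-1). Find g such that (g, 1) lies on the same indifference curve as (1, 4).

g = 4

U depends on (g, d) only through S = 3g^(-1) + 3d^(-1), so equal utility means equal S. At (1, 4): S = 3.75.
With d = 1: 3·1^(-1) = 3, so 3g^(-1) = 3.75 − 3 = 0.75, i.e. g^(-1) = 0.25.
Hence g = 1/0.25 = 4.
Check: U(4, 1) = 0.2667.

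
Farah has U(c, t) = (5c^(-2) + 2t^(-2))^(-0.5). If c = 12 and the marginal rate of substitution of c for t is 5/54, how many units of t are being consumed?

For CES with ρ = -2, MRS = (5/2)·(t/c)^3.
Setting (5/2)·(t/12)^3 = 5/54 gives (t/12)^3 = 1/27, so t/12 = 1/3 and t = 4.

t = 4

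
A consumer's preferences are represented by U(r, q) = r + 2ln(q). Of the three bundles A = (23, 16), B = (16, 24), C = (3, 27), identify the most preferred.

Bundle A

Evaluate utility at each bundle:
U(A) = 28.545.
U(B) = 22.356.
U(C) = 9.592.
Highest utility is A, so A ≻ B ≻ C.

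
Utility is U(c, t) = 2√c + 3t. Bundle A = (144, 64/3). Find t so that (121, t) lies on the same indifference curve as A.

U(144, 64/3) = 88.
Set U(121, t) = 88 and solve.
With c = 121: √121 = 11, so 3t = 88 − 2·11 = 66 and t = 22.
Check: U(121, 22) = 88.

t = 22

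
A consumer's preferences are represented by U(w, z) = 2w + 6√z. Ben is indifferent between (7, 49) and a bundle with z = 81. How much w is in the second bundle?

U(7, 49) = 56.
Set U(w, 81) = 56 and solve.
With z = 81: √81 = 9, so 2w = 56 − 6·9 = 2 and w = 1.
Check: U(1, 81) = 56.

w = 1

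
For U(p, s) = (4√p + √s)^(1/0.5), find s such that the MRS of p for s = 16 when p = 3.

For CES with ρ = 0.5, MRS = (4/1)·√(s/p).
Setting (4/1)·√(s/3) = 16 gives √(s/3) = 4, so s/3 = 16 and s = 48.

s = 48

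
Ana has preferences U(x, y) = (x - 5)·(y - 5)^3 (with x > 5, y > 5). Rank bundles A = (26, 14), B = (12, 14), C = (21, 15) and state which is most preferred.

Bundle C

Evaluate utility at each bundle:
U(A) = 15309.
U(B) = 5103.
U(C) = 16000.
Highest utility is C, so C ≻ A ≻ B.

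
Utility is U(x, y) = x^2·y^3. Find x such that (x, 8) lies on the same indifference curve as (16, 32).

x = 128

U(16, 32) = 8388608.
Set U(x, 8) = 8388608 and solve.
With y = 8: 8^3 = 512, so x^2 = 8388608/512 = 16384; taking the square root, x = 128.
Check: U(128, 8) = 8388608.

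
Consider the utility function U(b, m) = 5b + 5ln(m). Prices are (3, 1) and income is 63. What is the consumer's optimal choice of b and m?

MU_b = 5, MU_m = 5/m.
MRS = 5 ÷ (5/m).
Tangency: set MRS = p_b/p_m = 3/1 = 3.
MRS depends only on m: m = 3 ⇒ m* = 3.
From the budget, 3·b = 63 − 1·3 = 60, so b* = 20.

b* = 20, m* = 3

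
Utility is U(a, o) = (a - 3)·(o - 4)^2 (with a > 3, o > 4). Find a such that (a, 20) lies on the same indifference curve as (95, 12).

U(95, 12) = 5888.
Set U(a, 20) = 5888 and solve.
With o = 20: (20 − 4)^2 = 256, so (a − 3) = 5888/256 = 23.
So a = 3 + 23 = 26.
Check: U(26, 20) = 5888.

a = 26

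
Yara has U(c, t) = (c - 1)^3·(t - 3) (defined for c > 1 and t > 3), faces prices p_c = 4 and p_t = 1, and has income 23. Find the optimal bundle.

c* = 4, t* = 7

MU_c = 3·(c−1)^2·(t−3), MU_t = (c−1)^3.
MRS = (3/1)·(t−3)/(c−1).
Tangency: set MRS = p_c/p_t = 4/1 = 4.
So (3/1)·(t − 3)/(c − 1) = 4, i.e. (t − 3) = (4/3)·(c − 1).
Rewrite the budget in excess-of-subsistence terms: 4·(c − 1) + 1·(t − 3) = 23 − 4·1 − 1·3 = 16.
Substituting, (16/3)·(c − 1) = 16, so c − 1 = 3 and c* = 4.
Then t − 3 = (4/3)·3 = 4, so t* = 7.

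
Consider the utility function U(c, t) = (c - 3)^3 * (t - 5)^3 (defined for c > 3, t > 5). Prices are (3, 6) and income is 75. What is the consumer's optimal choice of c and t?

c* = 9, t* = 8

MU_c = 3·(c−3)^2·(t−5)^3, MU_t = 3·(c−3)^3·(t−5)^2.
MRS = (t−5)/(c−3).
Tangency: set MRS = p_c/p_t = 3/6 = 0.5.
So (t − 5)/(c − 3) = 0.5, i.e. (t − 5) = 0.5·(c − 3).
Rewrite the budget in excess-of-subsistence terms: 3·(c − 3) + 6·(t − 5) = 75 − 3·3 − 6·5 = 36.
Substituting, 6·(c − 3) = 36, so c − 3 = 6 and c* = 9.
Then t − 5 = 0.5·6 = 3, so t* = 8.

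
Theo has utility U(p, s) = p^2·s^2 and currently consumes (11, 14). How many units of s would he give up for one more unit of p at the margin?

MU_p = 2·p·s^2 and MU_s = 2·p^2·s.
MRS = MU_p/MU_s = s/p.
At (11, 14): MRS = 14/11.
So at (11, 14) the consumer would give up 14/11 units of s for one more unit of p.

MRS = 14/11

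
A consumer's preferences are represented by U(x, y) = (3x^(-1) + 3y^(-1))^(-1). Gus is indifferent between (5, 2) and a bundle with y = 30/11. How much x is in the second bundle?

x = 3

U depends on (x, y) only through S = 3x^(-1) + 3y^(-1), so equal utility means equal S. At (5, 2): S = 2.1.
With y = 30/11: 3·(30/11)^(-1) = 1.1, so 3x^(-1) = 2.1 − 1.1 = 1, i.e. x^(-1) = 1/3.
Hence x = 1/(1/3) = 3.
Check: U(3, 30/11) = 0.4762.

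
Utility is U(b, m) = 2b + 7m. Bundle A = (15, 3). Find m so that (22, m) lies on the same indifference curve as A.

m = 1

U(15, 3) = 51.
Set U(22, m) = 51 and solve.
2·22 + 7m = 51 ⇒ 7m = 7 ⇒ m = 1.
Check: U(22, 1) = 51.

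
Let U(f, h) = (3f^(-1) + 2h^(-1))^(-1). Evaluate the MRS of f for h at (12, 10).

For CES with ρ = -1, MRS = (3/2)·(h/f)^2.
At (12, 10): MRS = 25/24.
That is, one extra unit of f is worth 25/24 units of h at the margin.

MRS = 25/24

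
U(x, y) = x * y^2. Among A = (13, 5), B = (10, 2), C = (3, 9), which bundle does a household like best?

Bundle A

Evaluate utility at each bundle:
U(A) = 325.
U(B) = 40.
U(C) = 243.
Highest utility is A, so A ≻ C ≻ B.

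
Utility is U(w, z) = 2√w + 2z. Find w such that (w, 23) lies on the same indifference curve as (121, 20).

U(121, 20) = 62.
Set U(w, 23) = 62 and solve.
With z = 23: 2√w = 62 − 2·23 = 16, so √w = 8 and w = 64.
Check: U(64, 23) = 62.

w = 64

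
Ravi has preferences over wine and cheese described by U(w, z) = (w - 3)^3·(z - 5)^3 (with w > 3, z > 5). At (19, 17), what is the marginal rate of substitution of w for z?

MU_w = 3·(w−3)^2·(z−5)^3, MU_z = 3·(w−3)^3·(z−5)^2.
MRS = (z−5)/(w−3).
At (19, 17): MRS = 0.75.
So at (19, 17) the consumer would give up 0.75 units of z for one more unit of w.

MRS = 0.75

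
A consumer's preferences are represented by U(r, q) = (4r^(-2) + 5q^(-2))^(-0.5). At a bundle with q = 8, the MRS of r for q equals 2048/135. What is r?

For CES with ρ = -2, MRS = (4/5)·(q/r)^3.
Setting (4/5)·(8/r)^3 = 2048/135 gives (8/r)^3 = 512/27, so 8/r = 8/3 and r = 3.

r = 3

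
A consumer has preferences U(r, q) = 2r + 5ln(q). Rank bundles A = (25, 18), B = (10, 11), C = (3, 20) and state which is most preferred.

Evaluate utility at each bundle:
U(A) = 64.452.
U(B) = 31.989.
U(C) = 20.979.
Highest utility is A, so A ≻ B ≻ C.

Bundle A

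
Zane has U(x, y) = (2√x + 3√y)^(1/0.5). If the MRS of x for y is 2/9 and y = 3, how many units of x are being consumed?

x = 27

For CES with ρ = 0.5, MRS = (2/3)·√(y/x).
Setting (2/3)·√(3/x) = 2/9 gives √(3/x) = 1/3, so 3/x = 1/9 and x = 27.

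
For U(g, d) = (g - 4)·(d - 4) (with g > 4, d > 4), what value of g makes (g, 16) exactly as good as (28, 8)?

g = 12

U(28, 8) = 96.
Set U(g, 16) = 96 and solve.
With d = 16: (16 − 4) = 12, so (g − 4) = 96/12 = 8.
So g = 4 + 8 = 12.
Check: U(12, 16) = 96.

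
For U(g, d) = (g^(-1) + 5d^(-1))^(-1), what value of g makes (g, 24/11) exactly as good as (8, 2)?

g = 3

U depends on (g, d) only through S = g^(-1) + 5d^(-1), so equal utility means equal S. At (8, 2): S = 2.625.
With d = 24/11: 5·(24/11)^(-1) = 55/24, so g^(-1) = 2.625 − 55/24 = 1/3.
Hence g = 1/(1/3) = 3.
Check: U(3, 24/11) = 0.381.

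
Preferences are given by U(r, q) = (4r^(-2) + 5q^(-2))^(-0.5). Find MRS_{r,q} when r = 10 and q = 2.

MRS = 4/625

For CES with ρ = -2, MRS = (4/5)·(q/r)^3.
At (10, 2): MRS = 4/625.
The indifference curve has slope −4/625 at this bundle.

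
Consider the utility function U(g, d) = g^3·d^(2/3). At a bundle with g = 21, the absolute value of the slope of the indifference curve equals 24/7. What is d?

d = 16

MU_g = 3·g^2·d^(2/3) and MU_d = 2/3·g^3·d^(-1/3).
MRS = MU_g/MU_d = (4.5)·d/g.
Substitute g = 21: MRS = d/(14/3). Setting d/(14/3) = 24/7 gives d = (24/7)·(14/3) = 16.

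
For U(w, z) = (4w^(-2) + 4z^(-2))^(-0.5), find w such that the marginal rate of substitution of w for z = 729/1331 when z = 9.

For CES with ρ = -2, MRS = (z/w)^3.
Setting (9/w)^3 = 729/1331 gives 9/w = 9/11 and w = 11.

w = 11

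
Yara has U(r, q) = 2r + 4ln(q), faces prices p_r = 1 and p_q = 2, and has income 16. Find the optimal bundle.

r* = 14, q* = 1

MU_r = 2, MU_q = 4/q.
MRS = 2 ÷ (4/q).
Tangency: set MRS = p_r/p_q = 1/2 = 0.5.
MRS depends only on q: 0.5·q = 0.5 ⇒ q* = 0.5/0.5 = 1.
From the budget, 1·r = 16 − 2·1 = 14, so r* = 14.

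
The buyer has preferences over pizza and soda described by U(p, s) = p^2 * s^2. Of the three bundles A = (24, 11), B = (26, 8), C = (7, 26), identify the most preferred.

Bundle A

Evaluate utility at each bundle:
U(A) = 69696.
U(B) = 43264.
U(C) = 33124.
Highest utility is A, so A ≻ B ≻ C.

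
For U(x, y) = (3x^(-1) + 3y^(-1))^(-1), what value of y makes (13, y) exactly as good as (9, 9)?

U depends on (x, y) only through S = 3x^(-1) + 3y^(-1), so equal utility means equal S. At (9, 9): S = 2/3.
With x = 13: 3·13^(-1) = 3/13, so 3y^(-1) = 2/3 − 3/13 = 17/39, i.e. y^(-1) = 17/117.
Hence y = 1/(17/117) = 117/17.
Check: U(13, 117/17) = 1.5.

y = 117/17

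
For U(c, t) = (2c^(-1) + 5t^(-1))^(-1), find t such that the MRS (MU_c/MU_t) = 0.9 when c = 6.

t = 9

For CES with ρ = -1, MRS = (2/5)·(t/c)^2.
Setting (2/5)·(t/6)^2 = 0.9 gives (t/6)^2 = 2.25, so t/6 = 1.5 and t = 9.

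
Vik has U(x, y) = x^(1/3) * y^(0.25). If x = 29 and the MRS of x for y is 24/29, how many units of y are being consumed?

y = 18

MU_x = 1/3·x^(-2/3)·y^(0.25) and MU_y = 0.25·x^(1/3)·y^(-0.75).
MRS = MU_x/MU_y = (4/3)·y/x.
Substitute x = 29: MRS = y/21.75. Setting y/21.75 = 24/29 gives y = (24/29)·21.75 = 18.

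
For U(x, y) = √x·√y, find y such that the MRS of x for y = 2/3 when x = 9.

MU_x = 0.5·x^(-0.5)·√y and MU_y = 0.5·√x·y^(-0.5).
MRS = MU_x/MU_y = y/x.
Substitute x = 9: MRS = y/9. Setting y/9 = 2/3 gives y = (2/3)·9 = 6.

y = 6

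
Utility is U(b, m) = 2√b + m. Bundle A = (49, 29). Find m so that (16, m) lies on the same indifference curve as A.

m = 35

U(49, 29) = 43.
Set U(16, m) = 43 and solve.
With b = 16: √16 = 4, so m = 43 − 2·4 = 35.
Check: U(16, 35) = 43.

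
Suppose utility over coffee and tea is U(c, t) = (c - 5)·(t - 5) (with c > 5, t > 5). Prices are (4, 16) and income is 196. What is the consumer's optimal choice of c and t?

MU_c = (t−5), MU_t = (c−5).
MRS = (t−5)/(c−5).
Tangency: set MRS = p_c/p_t = 4/16 = 0.25.
So (t − 5)/(c − 5) = 0.25, i.e. (t − 5) = 0.25·(c − 5).
Rewrite the budget in excess-of-subsistence terms: 4·(c − 5) + 16·(t − 5) = 196 − 4·5 − 16·5 = 96.
Substituting, 8·(c − 5) = 96, so c − 5 = 12 and c* = 17.
Then t − 5 = 0.25·12 = 3, so t* = 8.

c* = 17, t* = 8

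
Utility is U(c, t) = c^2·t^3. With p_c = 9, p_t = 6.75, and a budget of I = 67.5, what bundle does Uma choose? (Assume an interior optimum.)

MU_c = 2·c·t^3 and MU_t = 3·c^2·t^2.
MRS = MU_c/MU_t = (2/3)·t/c.
Tangency: set MRS = p_c/p_t = 9/6.75 = 4/3.
So (2/3)·t/c = 4/3, i.e. t = 2·c.
Substitute into the budget 9·c + 6.75·t = 67.5: 22.5·c = 67.5, so c* = 3.
Then t* = 2·3 = 6.

c* = 3, t* = 6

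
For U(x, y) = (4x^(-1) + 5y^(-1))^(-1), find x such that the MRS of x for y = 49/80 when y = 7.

x = 8

For CES with ρ = -1, MRS = (4/5)·(y/x)^2.
Setting (4/5)·(7/x)^2 = 49/80 gives (7/x)^2 = 49/64, so 7/x = 0.875 and x = 8.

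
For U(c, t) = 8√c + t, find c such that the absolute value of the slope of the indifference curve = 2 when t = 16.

MU_c = 8/(2√c), MU_t = 1.
MRS = 8/(2√c) ÷ 1.
MRS depends only on c: 4/√c = 2 ⇒ √c = 4/2 = 2 ⇒ c = 4.

c = 4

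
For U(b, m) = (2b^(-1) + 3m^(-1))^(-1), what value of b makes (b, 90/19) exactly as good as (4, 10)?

U depends on (b, m) only through S = 2b^(-1) + 3m^(-1), so equal utility means equal S. At (4, 10): S = 0.8.
With m = 90/19: 3·(90/19)^(-1) = 19/30, so 2b^(-1) = 0.8 − 19/30 = 1/6, i.e. b^(-1) = 1/12.
Hence b = 1/(1/12) = 12.
Check: U(12, 90/19) = 1.25.

b = 12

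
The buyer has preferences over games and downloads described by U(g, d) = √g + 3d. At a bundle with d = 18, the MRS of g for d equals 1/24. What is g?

g = 16

MU_g = 1/(2√g), MU_d = 3.
MRS = 1/(2√g) ÷ 3.
MRS depends only on g: (1/6)/√g = 1/24 ⇒ √g = (1/6)/(1/24) = 4 ⇒ g = 16.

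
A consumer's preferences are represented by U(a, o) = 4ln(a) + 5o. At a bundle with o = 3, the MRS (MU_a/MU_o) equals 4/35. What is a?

a = 7

MU_a = 4/a, MU_o = 5.
MRS = 4/a ÷ 5.
MRS depends only on a: 0.8/a = 4/35 ⇒ a = 0.8/(4/35) = 7.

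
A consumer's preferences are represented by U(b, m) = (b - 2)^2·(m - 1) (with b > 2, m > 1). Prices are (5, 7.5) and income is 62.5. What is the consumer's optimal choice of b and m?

MU_b = 2·(b−2)·(m−1), MU_m = (b−2)^2.
MRS = (2/1)·(m−1)/(b−2).
Tangency: set MRS = p_b/p_m = 5/7.5 = 2/3.
So (2/1)·(m − 1)/(b − 2) = 2/3, i.e. (m − 1) = (1/3)·(b − 2).
Rewrite the budget in excess-of-subsistence terms: 5·(b − 2) + 7.5·(m − 1) = 62.5 − 5·2 − 7.5·1 = 45.
Substituting, 7.5·(b − 2) = 45, so b − 2 = 6 and b* = 8.
Then m − 1 = (1/3)·6 = 2, so m* = 3.

b* = 8, m* = 3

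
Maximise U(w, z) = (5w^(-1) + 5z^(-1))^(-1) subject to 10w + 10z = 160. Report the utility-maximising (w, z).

w* = 8, z* = 8

For CES with ρ = -1, MRS = (z/w)^2.
Tangency: set MRS = p_w/p_z = 10/10 = 1.
So (z/w)^2 = 1; taking the square root, z/w = 1, i.e. z = w.
Substitute into the budget 10·w + 10·z = 160: 20·w = 160, so w* = 8 and z* = 8.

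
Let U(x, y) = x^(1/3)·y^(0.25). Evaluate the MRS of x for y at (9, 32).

MU_x = 1/3·x^(-2/3)·y^(0.25) and MU_y = 0.25·x^(1/3)·y^(-0.75).
MRS = MU_x/MU_y = (4/3)·y/x.
At (9, 32): MRS = 128/27.
The indifference curve has slope −128/27 at this bundle.

MRS = 128/27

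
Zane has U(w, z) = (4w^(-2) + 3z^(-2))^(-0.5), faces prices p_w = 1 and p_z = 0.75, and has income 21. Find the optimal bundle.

For CES with ρ = -2, MRS = (4/3)·(z/w)^3.
Tangency: set MRS = p_w/p_z = 1/0.75 = 4/3.
So (z/w)^3 = 1; taking the cube root, z/w = 1, i.e. z = w.
Substitute into the budget 1·w + 0.75·z = 21: 1.75·w = 21, so w* = 12 and z* = 12.

w* = 12, z* = 12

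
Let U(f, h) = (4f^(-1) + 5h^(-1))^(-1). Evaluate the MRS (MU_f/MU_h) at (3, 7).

MRS = 196/45

For CES with ρ = -1, MRS = (4/5)·(h/f)^2.
At (3, 7): MRS = 196/45.
That is, one extra unit of f is worth 196/45 units of h at the margin.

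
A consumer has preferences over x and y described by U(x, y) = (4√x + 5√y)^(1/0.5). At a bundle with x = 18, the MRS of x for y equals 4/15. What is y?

For CES with ρ = 0.5, MRS = (4/5)·√(y/x).
Setting (4/5)·√(y/18) = 4/15 gives √(y/18) = 1/3, so y/18 = 1/9 and y = 2.

y = 2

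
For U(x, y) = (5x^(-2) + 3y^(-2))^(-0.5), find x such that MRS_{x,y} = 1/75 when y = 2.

For CES with ρ = -2, MRS = (5/3)·(y/x)^3.
Setting (5/3)·(2/x)^3 = 1/75 gives (2/x)^3 = 1/125, so 2/x = 0.2 and x = 10.

x = 10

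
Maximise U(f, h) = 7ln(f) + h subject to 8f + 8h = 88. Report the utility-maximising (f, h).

f* = 7, h* = 4

MU_f = 7/f, MU_h = 1.
MRS = 7/f ÷ 1.
Tangency: set MRS = p_f/p_h = 8/8 = 1.
MRS depends only on f: 7/f = 1 ⇒ f* = 7/1 = 7.
From the budget, 8·h = 88 − 8·7 = 32, so h* = 4.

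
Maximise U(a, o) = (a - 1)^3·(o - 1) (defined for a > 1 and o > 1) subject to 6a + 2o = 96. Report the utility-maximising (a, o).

a* = 12, o* = 12

MU_a = 3·(a−1)^2·(o−1), MU_o = (a−1)^3.
MRS = (3/1)·(o−1)/(a−1).
Tangency: set MRS = p_a/p_o = 6/2 = 3.
So (3/1)·(o − 1)/(a − 1) = 3, i.e. (o − 1) = (a − 1).
Rewrite the budget in excess-of-subsistence terms: 6·(a − 1) + 2·(o − 1) = 96 − 6·1 − 2·1 = 88.
Substituting, 8·(a − 1) = 88, so a − 1 = 11 and a* = 12.
Then o − 1 = 11, so o* = 12.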